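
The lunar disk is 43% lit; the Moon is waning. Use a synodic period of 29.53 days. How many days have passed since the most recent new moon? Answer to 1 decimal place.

Invert f = (1 − cos θ)/2 to get cos θ = 1 − 2(0.43) = 0.140, hence θ₀ = arccos 0.140 = 82.0°.
Waning ⇒ past full, so θ = 360° − 82.0° = 278.0°.
That fraction of the synodic month is 278.0/360 × 29.53 d ≈ 22.81 d.

22.8 days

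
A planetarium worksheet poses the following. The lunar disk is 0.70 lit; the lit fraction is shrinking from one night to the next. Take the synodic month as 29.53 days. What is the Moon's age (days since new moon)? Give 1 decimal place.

20.2 days

Invert f = (1 − cos θ)/2 to get cos θ = 1 − 2(0.70) = -0.400, hence θ₀ = arccos -0.400 = 113.6°.
Waning ⇒ past full, so θ = 360° − 113.6° = 246.4°.
Age = 29.53 × 246.4°/360° ≈ 20.21 days.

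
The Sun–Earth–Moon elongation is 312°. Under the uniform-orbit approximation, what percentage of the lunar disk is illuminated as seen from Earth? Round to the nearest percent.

17%

Half-versine of 312°: (1 − 0.669)/2 = 0.165, i.e. 17%.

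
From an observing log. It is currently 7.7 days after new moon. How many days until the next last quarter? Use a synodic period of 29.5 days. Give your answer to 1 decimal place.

14.4 days

Last quarter is 0.75 of the way through the cycle: age 0.75 × 29.5 = 22.125 d.
That is 22.125 − 7.7 = 14.425 days ahead.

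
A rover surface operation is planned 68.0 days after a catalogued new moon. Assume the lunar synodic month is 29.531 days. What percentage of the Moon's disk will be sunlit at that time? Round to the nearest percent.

66%

68.0 d spans 2 complete synodic months (2 × 29.531 = 59.06 d) plus 8.94 d.
Elongation θ = 360° × 8.94/29.531 ≈ 109.0°.
cos 109.0° = (-0.325), so f = (1 − (-0.325))/2 = 0.662, so 66%.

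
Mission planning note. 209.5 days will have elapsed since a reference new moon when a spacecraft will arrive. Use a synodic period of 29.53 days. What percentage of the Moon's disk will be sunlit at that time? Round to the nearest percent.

9%

209.5/29.53 = 7.094 lunations, so 7 complete cycles and 2.79 d into the next.
Elongation θ = 360° × 2.79/29.53 ≈ 34.0°.
Illuminated fraction = (1 − cos 34.0°)/2 = (1 − 0.829)/2 ≈ 0.086, so 9%.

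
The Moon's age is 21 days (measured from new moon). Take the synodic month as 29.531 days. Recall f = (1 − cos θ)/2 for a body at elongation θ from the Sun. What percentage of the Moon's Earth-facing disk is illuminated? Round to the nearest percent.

Phase angle: θ = 360°·(21 d)/(29.531 d) = 256.0°.
Illuminated fraction = (1 − cos 256.0°)/2 = (1 − (-0.242))/2 ≈ 0.621, so 62%.

62%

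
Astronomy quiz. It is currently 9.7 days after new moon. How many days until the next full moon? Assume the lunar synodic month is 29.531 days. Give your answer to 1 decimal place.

Full moon is 0.5 of the way through the cycle: age 0.5 × 29.531 = 14.765 d.
That is 14.765 − 9.7 = 5.066 days ahead.

5.1 days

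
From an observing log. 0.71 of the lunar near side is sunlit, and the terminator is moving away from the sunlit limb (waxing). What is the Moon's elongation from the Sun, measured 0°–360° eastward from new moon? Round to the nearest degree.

115°

cos θ = 1 − 2f = -0.420, giving a principal value of 114.8°.
The Moon is waxing (0°–180°), so θ = 114.8° directly.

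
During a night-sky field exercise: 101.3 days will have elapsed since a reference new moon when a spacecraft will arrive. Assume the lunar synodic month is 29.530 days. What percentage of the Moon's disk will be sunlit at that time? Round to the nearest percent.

101.3 d spans 3 complete synodic months (3 × 29.530 = 88.59 d) plus 12.71 d.
Elongation θ = 360° × 12.71/29.530 ≈ 154.9°.
cos 154.9° = (-0.906), so f = (1 − (-0.906))/2 = 0.953, so 95%.

95%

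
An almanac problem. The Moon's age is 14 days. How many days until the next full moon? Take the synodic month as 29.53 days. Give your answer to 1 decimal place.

0.8 days

Full moon occurs at elongation 180°, i.e. at age 29.53 × 180/360 = 14.765 d.
That is 14.765 − 14 = 0.765 days ahead.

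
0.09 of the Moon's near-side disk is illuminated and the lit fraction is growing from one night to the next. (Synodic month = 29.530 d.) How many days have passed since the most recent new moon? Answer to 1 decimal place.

2.9 days

From f = (1 − cos θ)/2: cos θ = 1 − 2×0.09 = 0.820; arccos → 34.9°.
Before full moon the principal value applies: θ = 34.9°.
At 360°/29.530 d per day, 34.9° corresponds to 2.86 days.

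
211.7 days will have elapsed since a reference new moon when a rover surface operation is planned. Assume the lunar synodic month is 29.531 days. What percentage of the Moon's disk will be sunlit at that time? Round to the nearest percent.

211.7 d spans 7 complete synodic months (7 × 29.531 = 206.72 d) plus 4.98 d.
The Moon has covered 4.98/29.531 of its cycle, so θ ≈ 360° × 4.98/29.531 = 60.7°.
Illuminated fraction = (1 − cos 60.7°)/2 = (1 − 0.489)/2 ≈ 0.256, so 26%.

26%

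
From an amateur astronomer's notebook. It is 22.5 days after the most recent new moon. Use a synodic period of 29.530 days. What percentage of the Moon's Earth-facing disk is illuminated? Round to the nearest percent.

46%

Elongation θ = 360° × 22.5/29.530 ≈ 274.3°.
cos 274.3° = 0.075, so f = (1 − 0.075)/2 = 0.463, so 46%.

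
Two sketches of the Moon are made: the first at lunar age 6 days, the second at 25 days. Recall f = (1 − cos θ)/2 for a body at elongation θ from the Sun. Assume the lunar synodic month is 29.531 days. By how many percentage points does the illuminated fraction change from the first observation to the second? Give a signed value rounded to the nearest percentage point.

-14 pp

θ₁ = 360° × 6/29.531 = 73.1°, f₁ = (1 − cos θ₁)/2 = 0.355.
θ₂ = 360° × 25/29.531 = 304.8°, f₂ = (1 − cos θ₂)/2 = 0.215.
Change = f₂ − f₁ = -0.140 → -14 percentage points.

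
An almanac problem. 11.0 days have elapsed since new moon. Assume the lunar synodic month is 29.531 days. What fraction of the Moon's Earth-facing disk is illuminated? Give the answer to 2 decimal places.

Elongation θ = 360° × 11.0/29.531 ≈ 134.1°.
With cos θ = (-0.696), the lit fraction is (1 − (-0.696))/2 ≈ 0.848.

0.85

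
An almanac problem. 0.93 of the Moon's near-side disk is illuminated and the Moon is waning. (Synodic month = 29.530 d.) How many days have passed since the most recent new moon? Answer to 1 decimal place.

Invert f = (1 − cos θ)/2 to get cos θ = 1 − 2(0.93) = -0.860, hence θ₀ = arccos -0.860 = 149.3°.
A waning Moon lies in 180°–360°, so θ = 360° − 149.3° = 210.7°.
At 360°/29.530 d per day, 210.7° corresponds to 17.28 days.

17.3 days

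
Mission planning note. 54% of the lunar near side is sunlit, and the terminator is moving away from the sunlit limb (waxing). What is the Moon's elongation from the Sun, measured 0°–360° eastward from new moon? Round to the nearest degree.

cos θ = 1 − 2f = -0.080, giving a principal value of 94.6°.
The Moon is waxing (0°–180°), so θ = 94.6° directly.

95°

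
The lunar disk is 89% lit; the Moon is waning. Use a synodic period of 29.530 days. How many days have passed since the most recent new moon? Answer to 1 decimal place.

Invert f = (1 − cos θ)/2 to get cos θ = 1 − 2(0.89) = -0.780, hence θ₀ = arccos -0.780 = 141.3°.
Since the Moon is past full (waning), take the reflex angle: θ = 360° − 141.3° = 218.7°.
Age = 29.530 × 218.7°/360° ≈ 17.94 days.

17.9 days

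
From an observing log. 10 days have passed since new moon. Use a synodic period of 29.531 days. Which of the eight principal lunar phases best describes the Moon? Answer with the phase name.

At 10/29.531 of the cycle, θ ≈ 122° — the waxing gibbous range.

waxing gibbous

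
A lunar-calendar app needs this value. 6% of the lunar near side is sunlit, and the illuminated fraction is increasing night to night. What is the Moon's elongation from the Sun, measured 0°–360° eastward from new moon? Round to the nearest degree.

28°

From f = (1 − cos θ)/2: cos θ = 1 − 2×0.06 = 0.880; arccos → 28.4°.
The Moon is waxing (0°–180°), so θ = 28.4° directly.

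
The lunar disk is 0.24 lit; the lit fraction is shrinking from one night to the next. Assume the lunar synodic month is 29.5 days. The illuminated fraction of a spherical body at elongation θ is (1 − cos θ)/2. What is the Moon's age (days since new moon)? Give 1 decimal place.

24.7 days

From f = (1 − cos θ)/2: cos θ = 1 − 2×0.24 = 0.520; arccos → 58.7°.
A waning Moon lies in 180°–360°, so θ = 360° − 58.7° = 301.3°.
Age = 29.5 × 301.3°/360° ≈ 24.69 days.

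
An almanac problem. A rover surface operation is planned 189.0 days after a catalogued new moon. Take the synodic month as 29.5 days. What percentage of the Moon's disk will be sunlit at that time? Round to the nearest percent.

92%

Reduce mod P: 189.0 − 6×29.5 = 12.00 d into the current lunation.
Phase angle: θ = 360°·(12.00 d)/(29.5 d) = 146.4°.
cos 146.4° = (-0.833), so f = (1 − (-0.833))/2 = 0.917, so 92%.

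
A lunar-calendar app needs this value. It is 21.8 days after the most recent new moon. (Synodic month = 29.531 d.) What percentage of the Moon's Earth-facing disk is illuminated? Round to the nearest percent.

Phase angle: θ = 360°·(21.8 d)/(29.531 d) = 265.8°.
With cos θ = (-0.074), the lit fraction is (1 − (-0.074))/2 ≈ 0.537, so 54%.

54%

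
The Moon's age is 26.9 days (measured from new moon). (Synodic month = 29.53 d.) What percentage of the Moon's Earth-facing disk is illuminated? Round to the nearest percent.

Elongation θ = 360° × 26.9/29.53 ≈ 327.9°.
With cos θ = 0.847, the lit fraction is (1 − 0.847)/2 ≈ 0.076, so 8%.

8%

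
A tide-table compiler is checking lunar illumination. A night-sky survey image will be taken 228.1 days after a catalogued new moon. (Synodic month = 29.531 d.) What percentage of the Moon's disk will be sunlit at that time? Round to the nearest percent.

58%

228.1/29.531 = 7.724 lunations, so 7 complete cycles and 21.38 d into the next.
Elongation θ = 360° × 21.38/29.531 ≈ 260.7°.
With cos θ = (-0.162), the lit fraction is (1 − (-0.162))/2 ≈ 0.581, so 58%.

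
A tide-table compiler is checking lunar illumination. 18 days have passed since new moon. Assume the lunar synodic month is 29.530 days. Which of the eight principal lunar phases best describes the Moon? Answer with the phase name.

waning gibbous

At 18/29.530 of the cycle, θ ≈ 219° — the waning gibbous range.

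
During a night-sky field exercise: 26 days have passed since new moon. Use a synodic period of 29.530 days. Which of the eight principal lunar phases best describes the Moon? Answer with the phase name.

waning crescent

At 26/29.530 of the cycle, θ ≈ 317° — the waning crescent range.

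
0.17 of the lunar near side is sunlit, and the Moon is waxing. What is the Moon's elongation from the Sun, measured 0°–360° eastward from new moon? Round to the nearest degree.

cos θ = 1 − 2f = 0.660, giving a principal value of 48.7°.
Waxing ⇒ before full, so θ = 48.7°.

49°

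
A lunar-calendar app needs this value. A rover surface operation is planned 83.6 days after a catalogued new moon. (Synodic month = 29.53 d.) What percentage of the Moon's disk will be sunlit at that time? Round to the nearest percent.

Reduce mod P: 83.6 − 2×29.53 = 24.54 d into the current lunation.
Phase angle: θ = 360°·(24.54 d)/(29.53 d) = 299.2°.
Illuminated fraction = (1 − cos 299.2°)/2 = (1 − 0.487)/2 ≈ 0.256, so 26%.

26%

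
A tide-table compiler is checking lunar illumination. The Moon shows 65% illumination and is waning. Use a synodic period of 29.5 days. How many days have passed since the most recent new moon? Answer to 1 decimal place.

20.7 days

From f = (1 − cos θ)/2: cos θ = 1 − 2×0.65 = -0.300; arccos → 107.5°.
Since the Moon is past full (waning), take the reflex angle: θ = 360° − 107.5° = 252.5°.
At 360°/29.5 d per day, 252.5° corresponds to 20.69 days.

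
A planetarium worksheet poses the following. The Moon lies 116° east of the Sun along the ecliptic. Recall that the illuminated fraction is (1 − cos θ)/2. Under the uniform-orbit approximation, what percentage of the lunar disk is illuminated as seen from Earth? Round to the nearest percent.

72%

Half-versine of 116°: (1 − (-0.438))/2 = 0.719, i.e. 72%.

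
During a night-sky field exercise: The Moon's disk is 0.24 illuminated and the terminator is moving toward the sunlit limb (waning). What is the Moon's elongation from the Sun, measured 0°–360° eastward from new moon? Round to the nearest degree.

301°

cos θ = 1 − 2f = 0.520, giving a principal value of 58.7°.
Since the Moon is past full (waning), take the reflex angle: θ = 360° − 58.7° = 301.3°.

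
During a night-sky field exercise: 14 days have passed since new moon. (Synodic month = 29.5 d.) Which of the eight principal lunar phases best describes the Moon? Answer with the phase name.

full moon

At 14/29.5 of the cycle, θ ≈ 171° — the full moon range.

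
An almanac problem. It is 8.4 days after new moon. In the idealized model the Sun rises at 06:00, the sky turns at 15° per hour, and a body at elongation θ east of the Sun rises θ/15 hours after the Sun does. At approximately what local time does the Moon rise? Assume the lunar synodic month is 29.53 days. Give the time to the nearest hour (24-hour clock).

Phase angle: θ = 360°·(8.4 d)/(29.53 d) = 102.4°.
At 15° of sky rotation per hour, 102.4° corresponds to a 6.83 h lag.
06:00 + 6.83 h ≈ 12:50 → 13:00 to the nearest hour.

13:00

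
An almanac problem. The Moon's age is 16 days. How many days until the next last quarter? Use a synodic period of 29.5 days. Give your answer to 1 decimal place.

Last quarter is 0.75 of the way through the cycle: age 0.75 × 29.5 = 22.125 d.
That is 22.125 − 16 = 6.125 days ahead.

6.1 days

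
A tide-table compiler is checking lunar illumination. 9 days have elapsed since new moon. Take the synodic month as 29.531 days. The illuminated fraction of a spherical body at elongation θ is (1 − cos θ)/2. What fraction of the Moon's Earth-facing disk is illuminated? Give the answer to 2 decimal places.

0.67

The Moon has covered 9/29.531 of its cycle, so θ ≈ 360° × 9/29.531 = 109.7°.
Illuminated fraction = (1 − cos 109.7°)/2 = (1 − (-0.337))/2 ≈ 0.669.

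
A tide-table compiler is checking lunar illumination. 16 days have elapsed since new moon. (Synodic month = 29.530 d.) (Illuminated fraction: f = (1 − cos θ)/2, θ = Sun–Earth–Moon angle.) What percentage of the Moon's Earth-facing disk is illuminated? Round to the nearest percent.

Phase angle: θ = 360°·(16 d)/(29.530 d) = 195.1°.
cos 195.1° = (-0.966), so f = (1 − (-0.966))/2 = 0.983, so 98%.

98%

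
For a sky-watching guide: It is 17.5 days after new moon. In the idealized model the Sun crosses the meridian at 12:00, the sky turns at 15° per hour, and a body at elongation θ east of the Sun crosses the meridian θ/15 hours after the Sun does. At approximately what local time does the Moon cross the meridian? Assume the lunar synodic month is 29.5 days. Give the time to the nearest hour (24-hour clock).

02:00

The Moon has covered 17.5/29.5 of its cycle, so θ ≈ 360° × 17.5/29.5 = 213.6°.
Delay after the Sun = 213.6° / (15°/h) ≈ 14.24 h.
12:00 + 14.24 h ≈ 02:14 → 02:00 to the nearest hour.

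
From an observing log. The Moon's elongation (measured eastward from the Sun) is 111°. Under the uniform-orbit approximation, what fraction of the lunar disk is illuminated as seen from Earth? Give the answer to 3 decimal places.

cos 111° = (-0.358), so f = (1 − (-0.358))/2 = 0.679.

0.679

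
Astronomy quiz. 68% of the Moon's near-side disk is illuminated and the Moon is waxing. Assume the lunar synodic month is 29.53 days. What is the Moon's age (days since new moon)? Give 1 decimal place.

9.1 days

From f = (1 − cos θ)/2: cos θ = 1 − 2×0.68 = -0.360; arccos → 111.1°.
Before full moon the principal value applies: θ = 111.1°.
Age = 29.53 × 111.1°/360° ≈ 9.11 days.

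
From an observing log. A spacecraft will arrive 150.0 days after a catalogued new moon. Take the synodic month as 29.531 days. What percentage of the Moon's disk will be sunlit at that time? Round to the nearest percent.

6%

150.0/29.531 = 5.079 lunations, so 5 complete cycles and 2.34 d into the next.
The Moon has covered 2.34/29.531 of its cycle, so θ ≈ 360° × 2.34/29.531 = 28.6°.
With cos θ = 0.878, the lit fraction is (1 − 0.878)/2 ≈ 0.061, so 6%.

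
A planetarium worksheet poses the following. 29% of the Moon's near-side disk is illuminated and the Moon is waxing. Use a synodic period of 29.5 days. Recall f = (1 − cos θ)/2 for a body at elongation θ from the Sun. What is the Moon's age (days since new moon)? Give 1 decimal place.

Invert f = (1 − cos θ)/2 to get cos θ = 1 − 2(0.29) = 0.420, hence θ₀ = arccos 0.420 = 65.2°.
The Moon is waxing (0°–180°), so θ = 65.2° directly.
That fraction of the synodic month is 65.2/360 × 29.5 d ≈ 5.34 d.

5.3 days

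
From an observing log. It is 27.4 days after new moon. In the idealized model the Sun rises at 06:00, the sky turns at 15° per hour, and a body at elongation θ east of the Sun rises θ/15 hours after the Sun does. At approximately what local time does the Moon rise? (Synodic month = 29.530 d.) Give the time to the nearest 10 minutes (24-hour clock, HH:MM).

04:20

The Moon has covered 27.4/29.530 of its cycle, so θ ≈ 360° × 27.4/29.530 = 334.0°.
The Moon trails the Sun by θ/15 = 334.0/15 ≈ 22.27 hours.
06:00 + 22.269 h ≈ 04:16 → 04:20 to the nearest ten minutes.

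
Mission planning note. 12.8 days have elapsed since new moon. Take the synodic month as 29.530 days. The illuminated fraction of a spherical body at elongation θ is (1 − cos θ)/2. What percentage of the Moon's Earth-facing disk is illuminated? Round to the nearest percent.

96%

The Moon has covered 12.8/29.530 of its cycle, so θ ≈ 360° × 12.8/29.530 = 156.0°.
cos 156.0° = (-0.914), so f = (1 − (-0.914))/2 = 0.957, so 96%.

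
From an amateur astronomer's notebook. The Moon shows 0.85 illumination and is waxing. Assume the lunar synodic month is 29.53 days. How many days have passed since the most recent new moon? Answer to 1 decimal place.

11.0 days

From f = (1 − cos θ)/2: cos θ = 1 − 2×0.85 = -0.700; arccos → 134.4°.
Before full moon the principal value applies: θ = 134.4°.
At 360°/29.53 d per day, 134.4° corresponds to 11.03 days.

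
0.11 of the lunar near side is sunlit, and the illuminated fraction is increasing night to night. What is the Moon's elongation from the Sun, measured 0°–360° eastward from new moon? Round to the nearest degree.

cos θ = 1 − 2f = 0.780, giving a principal value of 38.7°.
Waxing ⇒ before full, so θ = 38.7°.

39°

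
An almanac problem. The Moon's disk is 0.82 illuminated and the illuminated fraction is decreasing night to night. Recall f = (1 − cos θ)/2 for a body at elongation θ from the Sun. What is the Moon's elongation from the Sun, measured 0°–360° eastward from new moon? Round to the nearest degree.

Invert f = (1 − cos θ)/2 to get cos θ = 1 − 2(0.82) = -0.640, hence θ₀ = arccos -0.640 = 129.8°.
Waning ⇒ past full, so θ = 360° − 129.8° = 230.2°.

230°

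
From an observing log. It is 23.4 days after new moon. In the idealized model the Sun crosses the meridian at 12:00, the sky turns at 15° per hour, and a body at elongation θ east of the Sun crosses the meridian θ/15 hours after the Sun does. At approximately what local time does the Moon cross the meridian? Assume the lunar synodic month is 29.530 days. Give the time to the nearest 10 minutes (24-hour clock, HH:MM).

07:00

Phase angle: θ = 360°·(23.4 d)/(29.530 d) = 285.3°.
Delay after the Sun = 285.3° / (15°/h) ≈ 19.02 h.
12:00 + 19.018 h ≈ 07:01 → 07:00 to the nearest ten minutes.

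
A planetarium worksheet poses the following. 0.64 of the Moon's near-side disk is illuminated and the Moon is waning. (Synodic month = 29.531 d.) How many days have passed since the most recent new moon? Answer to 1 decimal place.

20.8 days

From f = (1 − cos θ)/2: cos θ = 1 − 2×0.64 = -0.280; arccos → 106.3°.
A waning Moon lies in 180°–360°, so θ = 360° − 106.3° = 253.7°.
That fraction of the synodic month is 253.7/360 × 29.531 d ≈ 20.81 d.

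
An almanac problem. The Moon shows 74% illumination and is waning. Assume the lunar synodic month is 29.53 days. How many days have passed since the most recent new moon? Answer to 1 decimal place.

19.8 days

Invert f = (1 − cos θ)/2 to get cos θ = 1 − 2(0.74) = -0.480, hence θ₀ = arccos -0.480 = 118.7°.
Since the Moon is past full (waning), take the reflex angle: θ = 360° − 118.7° = 241.3°.
At 360°/29.53 d per day, 241.3° corresponds to 19.79 days.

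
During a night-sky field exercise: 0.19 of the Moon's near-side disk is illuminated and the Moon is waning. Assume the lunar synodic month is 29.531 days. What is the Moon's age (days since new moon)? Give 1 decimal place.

25.3 days

Invert f = (1 − cos θ)/2 to get cos θ = 1 − 2(0.19) = 0.620, hence θ₀ = arccos 0.620 = 51.7°.
Since the Moon is past full (waning), take the reflex angle: θ = 360° − 51.7° = 308.3°.
At 360°/29.531 d per day, 308.3° corresponds to 25.29 days.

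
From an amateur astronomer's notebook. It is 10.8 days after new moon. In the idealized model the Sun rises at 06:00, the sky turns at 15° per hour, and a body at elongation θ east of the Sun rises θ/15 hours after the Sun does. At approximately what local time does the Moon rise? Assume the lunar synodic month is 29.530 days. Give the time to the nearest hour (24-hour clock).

The Moon has covered 10.8/29.530 of its cycle, so θ ≈ 360° × 10.8/29.530 = 131.7°.
Delay after the Sun = 131.7° / (15°/h) ≈ 8.78 h.
06:00 + 8.78 h ≈ 14:47 → 15:00 to the nearest hour.

15:00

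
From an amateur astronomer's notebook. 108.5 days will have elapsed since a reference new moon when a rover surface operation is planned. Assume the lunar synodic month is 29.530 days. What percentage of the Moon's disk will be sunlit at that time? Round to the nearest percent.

108.5/29.530 = 3.674 lunations, so 3 complete cycles and 19.91 d into the next.
Elongation θ = 360° × 19.91/29.530 ≈ 242.7°.
Illuminated fraction = (1 − cos 242.7°)/2 = (1 − (-0.458))/2 ≈ 0.729, so 73%.

73%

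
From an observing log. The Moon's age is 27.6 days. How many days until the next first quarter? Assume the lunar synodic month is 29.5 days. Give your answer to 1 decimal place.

9.3 days

First quarter is 0.25 of the way through the cycle: age 0.25 × 29.5 = 7.375 d.
This lunation's first quarter (7.375 d) has passed, so add one period: 36.875 − 27.6 = 9.275 days.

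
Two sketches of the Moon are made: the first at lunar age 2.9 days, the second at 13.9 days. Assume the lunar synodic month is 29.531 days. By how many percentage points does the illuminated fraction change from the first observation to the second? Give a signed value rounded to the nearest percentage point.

+90 pp

First observation: θ = 360°·2.9/29.531 = 35.4°, so f = 0.092.
Second observation: θ = 169.4°, f = 0.992.
Δf = 0.992 − 0.092 = +0.899, i.e. +90 pp.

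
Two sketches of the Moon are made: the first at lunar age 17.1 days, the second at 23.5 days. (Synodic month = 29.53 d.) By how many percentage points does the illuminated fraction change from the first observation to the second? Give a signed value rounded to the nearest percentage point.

θ₁ = 360° × 17.1/29.53 = 208.5°, f₁ = (1 − cos θ₁)/2 = 0.940.
θ₂ = 360° × 23.5/29.53 = 286.5°, f₂ = (1 − cos θ₂)/2 = 0.358.
Change = f₂ − f₁ = -0.581 → -58 percentage points.

-58 pp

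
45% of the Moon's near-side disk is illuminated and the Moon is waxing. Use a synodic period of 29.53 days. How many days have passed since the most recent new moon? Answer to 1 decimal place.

From f = (1 − cos θ)/2: cos θ = 1 − 2×0.45 = 0.100; arccos → 84.3°.
The Moon is waxing (0°–180°), so θ = 84.3° directly.
At 360°/29.53 d per day, 84.3° corresponds to 6.91 days.

6.9 days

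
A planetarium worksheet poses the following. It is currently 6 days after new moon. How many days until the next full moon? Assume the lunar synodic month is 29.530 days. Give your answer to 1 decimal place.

Full moon is 0.5 of the way through the cycle: age 0.5 × 29.530 = 14.765 d.
That is 14.765 − 6 = 8.765 days ahead.

8.8 days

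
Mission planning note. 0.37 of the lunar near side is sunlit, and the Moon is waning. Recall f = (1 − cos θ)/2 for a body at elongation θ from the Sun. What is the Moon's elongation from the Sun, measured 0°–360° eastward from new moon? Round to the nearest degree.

cos θ = 1 − 2f = 0.260, giving a principal value of 74.9°.
Waning ⇒ past full, so θ = 360° − 74.9° = 285.1°.

285°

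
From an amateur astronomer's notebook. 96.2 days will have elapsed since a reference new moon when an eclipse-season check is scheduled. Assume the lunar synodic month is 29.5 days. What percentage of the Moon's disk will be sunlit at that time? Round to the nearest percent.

53%

96.2 d spans 3 complete synodic months (3 × 29.5 = 88.50 d) plus 7.70 d.
Elongation θ = 360° × 7.70/29.5 ≈ 94.0°.
With cos θ = (-0.069), the lit fraction is (1 − (-0.069))/2 ≈ 0.535, so 53%.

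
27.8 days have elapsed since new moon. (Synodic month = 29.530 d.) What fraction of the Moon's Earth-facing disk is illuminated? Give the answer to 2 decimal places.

0.03

The Moon has covered 27.8/29.530 of its cycle, so θ ≈ 360° × 27.8/29.530 = 338.9°.
cos 338.9° = 0.933, so f = (1 − 0.933)/2 = 0.033.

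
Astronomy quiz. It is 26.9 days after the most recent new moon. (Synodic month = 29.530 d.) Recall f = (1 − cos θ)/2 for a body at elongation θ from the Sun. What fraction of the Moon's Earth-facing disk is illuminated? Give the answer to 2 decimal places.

0.08

The Moon has covered 26.9/29.530 of its cycle, so θ ≈ 360° × 26.9/29.530 = 327.9°.
cos 327.9° = 0.847, so f = (1 − 0.847)/2 = 0.076.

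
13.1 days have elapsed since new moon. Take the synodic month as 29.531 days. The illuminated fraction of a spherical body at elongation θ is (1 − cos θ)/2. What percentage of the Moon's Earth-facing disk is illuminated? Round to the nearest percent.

Phase angle: θ = 360°·(13.1 d)/(29.531 d) = 159.7°.
Illuminated fraction = (1 − cos 159.7°)/2 = (1 − (-0.938))/2 ≈ 0.969, so 97%.

97%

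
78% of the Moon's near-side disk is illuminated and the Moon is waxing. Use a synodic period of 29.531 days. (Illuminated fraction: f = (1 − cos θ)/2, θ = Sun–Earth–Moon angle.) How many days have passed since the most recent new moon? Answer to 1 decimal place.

Invert f = (1 − cos θ)/2 to get cos θ = 1 − 2(0.78) = -0.560, hence θ₀ = arccos -0.560 = 124.1°.
The Moon is waxing (0°–180°), so θ = 124.1° directly.
That fraction of the synodic month is 124.1/360 × 29.531 d ≈ 10.18 d.

10.2 days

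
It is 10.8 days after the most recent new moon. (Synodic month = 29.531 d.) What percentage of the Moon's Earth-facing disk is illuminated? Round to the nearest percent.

83%

The Moon has covered 10.8/29.531 of its cycle, so θ ≈ 360° × 10.8/29.531 = 131.7°.
Illuminated fraction = (1 − cos 131.7°)/2 = (1 − (-0.665))/2 ≈ 0.832, so 83%.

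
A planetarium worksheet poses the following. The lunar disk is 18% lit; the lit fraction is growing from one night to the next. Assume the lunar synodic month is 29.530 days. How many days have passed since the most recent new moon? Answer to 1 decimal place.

4.1 days

Invert f = (1 − cos θ)/2 to get cos θ = 1 − 2(0.18) = 0.640, hence θ₀ = arccos 0.640 = 50.2°.
Waxing ⇒ before full, so θ = 50.2°.
At 360°/29.530 d per day, 50.2° corresponds to 4.12 days.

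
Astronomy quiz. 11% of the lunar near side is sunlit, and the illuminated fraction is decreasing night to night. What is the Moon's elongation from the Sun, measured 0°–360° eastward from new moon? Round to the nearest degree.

From f = (1 − cos θ)/2: cos θ = 1 − 2×0.11 = 0.780; arccos → 38.7°.
A waning Moon lies in 180°–360°, so θ = 360° − 38.7° = 321.3°.

321°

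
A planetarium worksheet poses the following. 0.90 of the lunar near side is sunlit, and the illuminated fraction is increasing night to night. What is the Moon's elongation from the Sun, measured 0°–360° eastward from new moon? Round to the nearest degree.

From f = (1 − cos θ)/2: cos θ = 1 − 2×0.90 = -0.800; arccos → 143.1°.
Waxing ⇒ before full, so θ = 143.1°.

143°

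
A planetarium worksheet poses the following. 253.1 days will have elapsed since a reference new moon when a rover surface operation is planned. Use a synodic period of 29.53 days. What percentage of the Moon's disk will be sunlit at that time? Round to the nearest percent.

Reduce mod P: 253.1 − 8×29.53 = 16.86 d into the current lunation.
Elongation θ = 360° × 16.86/29.53 ≈ 205.5°.
Illuminated fraction = (1 − cos 205.5°)/2 = (1 − (-0.902))/2 ≈ 0.951, so 95%.

95%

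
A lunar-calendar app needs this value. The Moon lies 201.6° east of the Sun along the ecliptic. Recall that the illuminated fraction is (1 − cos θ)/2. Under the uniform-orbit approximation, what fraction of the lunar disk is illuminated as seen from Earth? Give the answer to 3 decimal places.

cos 201.6° = (-0.930), so f = (1 − (-0.930))/2 = 0.965.

0.965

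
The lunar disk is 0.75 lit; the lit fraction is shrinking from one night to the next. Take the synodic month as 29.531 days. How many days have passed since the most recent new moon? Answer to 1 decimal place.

19.7 days

Invert f = (1 − cos θ)/2 to get cos θ = 1 − 2(0.75) = -0.500, hence θ₀ = arccos -0.500 = 120.0°.
Since the Moon is past full (waning), take the reflex angle: θ = 360° − 120.0° = 240.0°.
At 360°/29.531 d per day, 240.0° corresponds to 19.69 days.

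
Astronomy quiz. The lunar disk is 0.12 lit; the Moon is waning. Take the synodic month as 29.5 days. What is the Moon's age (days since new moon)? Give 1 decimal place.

26.2 days

cos θ = 1 − 2f = 0.760, giving a principal value of 40.5°.
Since the Moon is past full (waning), take the reflex angle: θ = 360° − 40.5° = 319.5°.
At 360°/29.5 d per day, 319.5° corresponds to 26.18 days.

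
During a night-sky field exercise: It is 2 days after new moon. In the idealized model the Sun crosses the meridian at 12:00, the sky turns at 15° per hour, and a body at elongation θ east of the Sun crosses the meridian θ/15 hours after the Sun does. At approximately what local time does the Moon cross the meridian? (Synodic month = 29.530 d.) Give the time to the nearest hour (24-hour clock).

The Moon has covered 2/29.530 of its cycle, so θ ≈ 360° × 2/29.530 = 24.4°.
The Moon trails the Sun by θ/15 = 24.4/15 ≈ 1.63 hours.
12:00 + 1.63 h ≈ 13:38 → 14:00 to the nearest hour.

14:00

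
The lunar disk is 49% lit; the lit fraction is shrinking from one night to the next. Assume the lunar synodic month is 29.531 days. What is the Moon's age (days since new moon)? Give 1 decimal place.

22.2 days

cos θ = 1 − 2f = 0.020, giving a principal value of 88.9°.
A waning Moon lies in 180°–360°, so θ = 360° − 88.9° = 271.1°.
At 360°/29.531 d per day, 271.1° corresponds to 22.24 days.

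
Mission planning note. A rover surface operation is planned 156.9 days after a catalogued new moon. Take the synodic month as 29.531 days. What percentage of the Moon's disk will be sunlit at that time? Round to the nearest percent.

69%

156.9/29.531 = 5.313 lunations, so 5 complete cycles and 9.25 d into the next.
Phase angle: θ = 360°·(9.25 d)/(29.531 d) = 112.7°.
With cos θ = (-0.386), the lit fraction is (1 − (-0.386))/2 ≈ 0.693, so 69%.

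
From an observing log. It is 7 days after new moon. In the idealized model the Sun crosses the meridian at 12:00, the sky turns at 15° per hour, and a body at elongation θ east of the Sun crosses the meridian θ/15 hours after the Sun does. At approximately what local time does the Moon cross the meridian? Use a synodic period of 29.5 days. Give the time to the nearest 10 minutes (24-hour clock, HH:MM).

17:40

Elongation θ = 360° × 7/29.5 ≈ 85.4°.
Delay after the Sun = 85.4° / (15°/h) ≈ 5.69 h.
12:00 + 5.695 h ≈ 17:42 → 17:40 to the nearest ten minutes.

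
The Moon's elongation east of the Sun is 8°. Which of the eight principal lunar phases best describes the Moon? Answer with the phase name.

new moon

8° lies in the new moon sector of the 8-phase cycle.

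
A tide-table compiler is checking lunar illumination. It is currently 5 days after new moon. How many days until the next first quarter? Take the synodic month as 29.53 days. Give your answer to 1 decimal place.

2.4 days

First quarter is 0.25 of the way through the cycle: age 0.25 × 29.53 = 7.383 d.
That is 7.383 − 5 = 2.383 days ahead.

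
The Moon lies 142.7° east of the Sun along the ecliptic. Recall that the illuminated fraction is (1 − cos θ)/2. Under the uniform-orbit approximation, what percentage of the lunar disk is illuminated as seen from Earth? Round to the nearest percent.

cos 142.7° = (-0.795), so f = (1 − (-0.795))/2 = 0.898, i.e. 90%.

90%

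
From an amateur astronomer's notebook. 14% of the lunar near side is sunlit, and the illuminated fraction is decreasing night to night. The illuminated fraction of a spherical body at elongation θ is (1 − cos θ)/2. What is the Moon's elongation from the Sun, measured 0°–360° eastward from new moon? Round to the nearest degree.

316°

Invert f = (1 − cos θ)/2 to get cos θ = 1 − 2(0.14) = 0.720, hence θ₀ = arccos 0.720 = 43.9°.
Waning ⇒ past full, so θ = 360° − 43.9° = 316.1°.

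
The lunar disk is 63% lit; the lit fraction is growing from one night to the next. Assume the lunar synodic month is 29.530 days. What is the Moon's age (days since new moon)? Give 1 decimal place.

From f = (1 − cos θ)/2: cos θ = 1 − 2×0.63 = -0.260; arccos → 105.1°.
The Moon is waxing (0°–180°), so θ = 105.1° directly.
At 360°/29.530 d per day, 105.1° corresponds to 8.62 days.

8.6 days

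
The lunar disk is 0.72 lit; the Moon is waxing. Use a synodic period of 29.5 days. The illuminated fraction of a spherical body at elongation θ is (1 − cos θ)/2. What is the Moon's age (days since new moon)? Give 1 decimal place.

From f = (1 − cos θ)/2: cos θ = 1 − 2×0.72 = -0.440; arccos → 116.1°.
Before full moon the principal value applies: θ = 116.1°.
Age = 29.5 × 116.1°/360° ≈ 9.51 days.

9.5 days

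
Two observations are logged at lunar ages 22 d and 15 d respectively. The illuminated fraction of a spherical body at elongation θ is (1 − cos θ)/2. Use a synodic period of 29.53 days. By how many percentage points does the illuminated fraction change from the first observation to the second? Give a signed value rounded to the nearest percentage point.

+48 percentage points

θ₁ = 360° × 22/29.53 = 268.2°, f₁ = (1 − cos θ₁)/2 = 0.516.
θ₂ = 360° × 15/29.53 = 182.9°, f₂ = (1 − cos θ₂)/2 = 0.999.
Change = f₂ − f₁ = +0.484 → +48 percentage points.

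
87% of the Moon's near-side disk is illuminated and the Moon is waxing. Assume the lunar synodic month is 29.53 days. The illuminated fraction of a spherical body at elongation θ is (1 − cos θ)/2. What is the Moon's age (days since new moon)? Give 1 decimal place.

Invert f = (1 − cos θ)/2 to get cos θ = 1 − 2(0.87) = -0.740, hence θ₀ = arccos -0.740 = 137.7°.
The Moon is waxing (0°–180°), so θ = 137.7° directly.
That fraction of the synodic month is 137.7/360 × 29.53 d ≈ 11.30 d.

11.3 days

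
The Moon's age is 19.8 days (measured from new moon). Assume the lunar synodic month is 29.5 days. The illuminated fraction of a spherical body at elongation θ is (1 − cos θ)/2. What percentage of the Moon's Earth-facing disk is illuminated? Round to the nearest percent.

Elongation θ = 360° × 19.8/29.5 ≈ 241.6°.
cos 241.6° = (-0.475), so f = (1 − (-0.475))/2 = 0.738, so 74%.

74%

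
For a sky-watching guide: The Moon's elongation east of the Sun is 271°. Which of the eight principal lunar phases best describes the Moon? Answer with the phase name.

last quarter

271° lies in the last quarter sector of the 8-phase cycle.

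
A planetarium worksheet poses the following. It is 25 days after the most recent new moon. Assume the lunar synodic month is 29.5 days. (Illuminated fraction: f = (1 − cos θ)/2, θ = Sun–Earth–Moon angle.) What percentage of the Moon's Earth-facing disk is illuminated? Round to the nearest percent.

21%

Elongation θ = 360° × 25/29.5 ≈ 305.1°.
Illuminated fraction = (1 − cos 305.1°)/2 = (1 − 0.575)/2 ≈ 0.213, so 21%.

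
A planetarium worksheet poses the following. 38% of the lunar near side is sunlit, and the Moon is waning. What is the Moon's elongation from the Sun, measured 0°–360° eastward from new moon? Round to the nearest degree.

284°

cos θ = 1 − 2f = 0.240, giving a principal value of 76.1°.
A waning Moon lies in 180°–360°, so θ = 360° − 76.1° = 283.9°.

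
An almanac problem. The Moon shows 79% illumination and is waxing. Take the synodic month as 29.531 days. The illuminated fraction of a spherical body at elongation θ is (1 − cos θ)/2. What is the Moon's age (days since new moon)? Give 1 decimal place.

10.3 days

Invert f = (1 − cos θ)/2 to get cos θ = 1 − 2(0.79) = -0.580, hence θ₀ = arccos -0.580 = 125.5°.
The Moon is waxing (0°–180°), so θ = 125.5° directly.
Age = 29.531 × 125.5°/360° ≈ 10.29 days.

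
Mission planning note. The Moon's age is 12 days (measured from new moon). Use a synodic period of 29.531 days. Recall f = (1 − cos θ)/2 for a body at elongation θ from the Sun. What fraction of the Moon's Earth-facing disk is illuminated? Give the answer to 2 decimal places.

The Moon has covered 12/29.531 of its cycle, so θ ≈ 360° × 12/29.531 = 146.3°.
cos 146.3° = (-0.832), so f = (1 − (-0.832))/2 = 0.916.

0.92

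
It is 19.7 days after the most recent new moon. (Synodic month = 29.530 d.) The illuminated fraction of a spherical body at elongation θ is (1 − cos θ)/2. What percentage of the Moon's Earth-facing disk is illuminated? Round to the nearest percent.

Phase angle: θ = 360°·(19.7 d)/(29.530 d) = 240.2°.
cos 240.2° = (-0.498), so f = (1 − (-0.498))/2 = 0.749, so 75%.

75%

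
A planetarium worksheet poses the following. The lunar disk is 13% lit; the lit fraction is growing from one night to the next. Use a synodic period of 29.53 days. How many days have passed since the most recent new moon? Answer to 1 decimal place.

From f = (1 − cos θ)/2: cos θ = 1 − 2×0.13 = 0.740; arccos → 42.3°.
Before full moon the principal value applies: θ = 42.3°.
At 360°/29.53 d per day, 42.3° corresponds to 3.47 days.

3.5 days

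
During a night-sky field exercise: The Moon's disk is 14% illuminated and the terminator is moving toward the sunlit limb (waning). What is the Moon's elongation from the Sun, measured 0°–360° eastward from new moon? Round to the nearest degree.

From f = (1 − cos θ)/2: cos θ = 1 − 2×0.14 = 0.720; arccos → 43.9°.
A waning Moon lies in 180°–360°, so θ = 360° − 43.9° = 316.1°.

316°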